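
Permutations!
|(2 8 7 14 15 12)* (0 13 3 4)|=12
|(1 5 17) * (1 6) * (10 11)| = 4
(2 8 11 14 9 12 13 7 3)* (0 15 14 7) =(0 15 14 9 12 13)(2 8 11 7 3) =[15, 1, 8, 2, 4, 5, 6, 3, 11, 12, 10, 7, 13, 0, 9, 14]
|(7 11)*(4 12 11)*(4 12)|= |(7 12 11)|= 3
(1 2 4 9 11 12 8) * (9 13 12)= (1 2 4 13 12 8)(9 11)= [0, 2, 4, 3, 13, 5, 6, 7, 1, 11, 10, 9, 8, 12]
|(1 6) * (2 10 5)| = |(1 6)(2 10 5)| = 6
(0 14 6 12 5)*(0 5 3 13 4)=(0 14 6 12 3 13 4)=[14, 1, 2, 13, 0, 5, 12, 7, 8, 9, 10, 11, 3, 4, 6]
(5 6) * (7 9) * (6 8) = [0, 1, 2, 3, 4, 8, 5, 9, 6, 7] = (5 8 6)(7 9)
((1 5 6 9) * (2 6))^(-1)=(1 9 6 2 5)=[0, 9, 5, 3, 4, 1, 2, 7, 8, 6]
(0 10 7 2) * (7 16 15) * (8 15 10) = (0 8 15 7 2)(10 16) = [8, 1, 0, 3, 4, 5, 6, 2, 15, 9, 16, 11, 12, 13, 14, 7, 10]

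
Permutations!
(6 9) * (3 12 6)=(3 12 6 9)=[0, 1, 2, 12, 4, 5, 9, 7, 8, 3, 10, 11, 6]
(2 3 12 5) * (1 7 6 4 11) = (1 7 6 4 11)(2 3 12 5) = [0, 7, 3, 12, 11, 2, 4, 6, 8, 9, 10, 1, 5]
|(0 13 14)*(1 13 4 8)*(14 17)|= |(0 4 8 1 13 17 14)|= 7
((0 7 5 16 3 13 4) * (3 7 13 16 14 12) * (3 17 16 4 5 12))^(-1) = (0 4 3 14 5 13)(7 16 17 12) = [4, 1, 2, 14, 3, 13, 6, 16, 8, 9, 10, 11, 7, 0, 5, 15, 17, 12]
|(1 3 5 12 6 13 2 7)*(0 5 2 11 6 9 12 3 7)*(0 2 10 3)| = |(0 5)(1 7)(3 10)(6 13 11)(9 12)| = 6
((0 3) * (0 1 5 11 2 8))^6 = (0 8 2 11 5 1 3) = [8, 3, 11, 0, 4, 1, 6, 7, 2, 9, 10, 5]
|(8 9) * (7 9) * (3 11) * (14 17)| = |(3 11)(7 9 8)(14 17)| = 6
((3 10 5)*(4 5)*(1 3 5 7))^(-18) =(1 10 7 3 4) =[0, 10, 2, 4, 1, 5, 6, 3, 8, 9, 7]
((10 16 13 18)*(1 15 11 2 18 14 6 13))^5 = (1 10 2 15 16 18 11)(6 14 13) = [0, 10, 15, 3, 4, 5, 14, 7, 8, 9, 2, 1, 12, 6, 13, 16, 18, 17, 11]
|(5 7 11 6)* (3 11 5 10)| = |(3 11 6 10)(5 7)| = 4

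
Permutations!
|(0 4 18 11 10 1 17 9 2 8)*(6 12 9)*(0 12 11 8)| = |(0 4 18 8 12 9 2)(1 17 6 11 10)| = 35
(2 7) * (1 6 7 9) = (1 6 7 2 9) = [0, 6, 9, 3, 4, 5, 7, 2, 8, 1]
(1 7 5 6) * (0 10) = [10, 7, 2, 3, 4, 6, 1, 5, 8, 9, 0] = (0 10)(1 7 5 6)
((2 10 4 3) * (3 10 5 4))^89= (2 3 10 4 5)= [0, 1, 3, 10, 5, 2, 6, 7, 8, 9, 4]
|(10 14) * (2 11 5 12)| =4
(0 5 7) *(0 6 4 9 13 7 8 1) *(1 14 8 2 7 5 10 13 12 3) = (0 10 13 5 2 7 6 4 9 12 3 1)(8 14) = [10, 0, 7, 1, 9, 2, 4, 6, 14, 12, 13, 11, 3, 5, 8]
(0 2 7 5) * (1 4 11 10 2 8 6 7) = [8, 4, 1, 3, 11, 0, 7, 5, 6, 9, 2, 10] = (0 8 6 7 5)(1 4 11 10 2)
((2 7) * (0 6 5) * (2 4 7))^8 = [5, 1, 2, 3, 4, 6, 0, 7] = (7)(0 5 6)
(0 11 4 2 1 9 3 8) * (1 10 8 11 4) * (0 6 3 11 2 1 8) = [4, 9, 10, 2, 1, 5, 3, 7, 6, 11, 0, 8] = (0 4 1 9 11 8 6 3 2 10)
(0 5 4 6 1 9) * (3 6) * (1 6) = (0 5 4 3 1 9) = [5, 9, 2, 1, 3, 4, 6, 7, 8, 0]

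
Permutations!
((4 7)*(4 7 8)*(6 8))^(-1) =(4 8 6) =[0, 1, 2, 3, 8, 5, 4, 7, 6]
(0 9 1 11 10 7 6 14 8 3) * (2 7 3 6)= [9, 11, 7, 0, 4, 5, 14, 2, 6, 1, 3, 10, 12, 13, 8]= (0 9 1 11 10 3)(2 7)(6 14 8)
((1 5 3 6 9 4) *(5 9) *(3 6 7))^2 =(1 4 9) =[0, 4, 2, 3, 9, 5, 6, 7, 8, 1]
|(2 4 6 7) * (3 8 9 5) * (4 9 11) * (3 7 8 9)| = |(2 3 9 5 7)(4 6 8 11)| = 20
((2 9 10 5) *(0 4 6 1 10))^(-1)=(0 9 2 5 10 1 6 4)=[9, 6, 5, 3, 0, 10, 4, 7, 8, 2, 1]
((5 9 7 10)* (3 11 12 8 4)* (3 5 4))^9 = (3 11 12 8)(4 10 7 9 5) = [0, 1, 2, 11, 10, 4, 6, 9, 3, 5, 7, 12, 8]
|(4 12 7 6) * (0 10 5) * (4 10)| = |(0 4 12 7 6 10 5)| = 7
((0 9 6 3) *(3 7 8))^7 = (0 9 6 7 8 3) = [9, 1, 2, 0, 4, 5, 7, 8, 3, 6]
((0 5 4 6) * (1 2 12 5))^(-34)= (0 1 2 12 5 4 6)= [1, 2, 12, 3, 6, 4, 0, 7, 8, 9, 10, 11, 5]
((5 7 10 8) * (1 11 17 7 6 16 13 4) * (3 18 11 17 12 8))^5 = (1 18 6 17 11 16 7 12 13 10 8 4 3 5) = [0, 18, 2, 5, 3, 1, 17, 12, 4, 9, 8, 16, 13, 10, 14, 15, 7, 11, 6]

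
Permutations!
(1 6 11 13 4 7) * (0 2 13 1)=(0 2 13 4 7)(1 6 11)=[2, 6, 13, 3, 7, 5, 11, 0, 8, 9, 10, 1, 12, 4]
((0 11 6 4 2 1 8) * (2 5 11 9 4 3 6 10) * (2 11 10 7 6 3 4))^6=(11)(0 9 2 1 8)=[9, 8, 1, 3, 4, 5, 6, 7, 0, 2, 10, 11]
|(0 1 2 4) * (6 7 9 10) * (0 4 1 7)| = |(0 7 9 10 6)(1 2)| = 10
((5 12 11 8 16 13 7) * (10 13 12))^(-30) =(5 13)(7 10)(8 12)(11 16) =[0, 1, 2, 3, 4, 13, 6, 10, 12, 9, 7, 16, 8, 5, 14, 15, 11]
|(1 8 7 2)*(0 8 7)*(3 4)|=|(0 8)(1 7 2)(3 4)|=6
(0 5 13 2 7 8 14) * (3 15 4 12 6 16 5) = (0 3 15 4 12 6 16 5 13 2 7 8 14) = [3, 1, 7, 15, 12, 13, 16, 8, 14, 9, 10, 11, 6, 2, 0, 4, 5]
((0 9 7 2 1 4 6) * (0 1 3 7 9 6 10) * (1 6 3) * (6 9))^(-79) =(0 4 2 3 10 1 7)(6 9) =[4, 7, 3, 10, 2, 5, 9, 0, 8, 6, 1]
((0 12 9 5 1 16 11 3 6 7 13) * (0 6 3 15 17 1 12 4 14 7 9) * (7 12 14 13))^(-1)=(0 12 14 5 9 6 13 4)(1 17 15 11 16)=[12, 17, 2, 3, 0, 9, 13, 7, 8, 6, 10, 16, 14, 4, 5, 11, 1, 15]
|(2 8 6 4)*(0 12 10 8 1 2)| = 6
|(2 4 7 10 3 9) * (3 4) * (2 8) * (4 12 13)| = 20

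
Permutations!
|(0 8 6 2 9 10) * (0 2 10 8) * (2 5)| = |(2 9 8 6 10 5)| = 6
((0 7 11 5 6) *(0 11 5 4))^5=[4, 1, 2, 3, 11, 7, 5, 0, 8, 9, 10, 6]=(0 4 11 6 5 7)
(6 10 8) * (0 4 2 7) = (0 4 2 7)(6 10 8) = [4, 1, 7, 3, 2, 5, 10, 0, 6, 9, 8]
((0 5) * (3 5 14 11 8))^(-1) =(0 5 3 8 11 14) =[5, 1, 2, 8, 4, 3, 6, 7, 11, 9, 10, 14, 12, 13, 0]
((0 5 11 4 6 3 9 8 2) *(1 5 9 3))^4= (1 6 4 11 5)= [0, 6, 2, 3, 11, 1, 4, 7, 8, 9, 10, 5]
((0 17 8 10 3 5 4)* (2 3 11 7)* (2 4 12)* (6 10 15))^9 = (17)(2 3 5 12) = [0, 1, 3, 5, 4, 12, 6, 7, 8, 9, 10, 11, 2, 13, 14, 15, 16, 17]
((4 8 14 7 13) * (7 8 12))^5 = (4 12 7 13)(8 14) = [0, 1, 2, 3, 12, 5, 6, 13, 14, 9, 10, 11, 7, 4, 8]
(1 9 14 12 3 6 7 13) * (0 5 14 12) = (0 5 14)(1 9 12 3 6 7 13) = [5, 9, 2, 6, 4, 14, 7, 13, 8, 12, 10, 11, 3, 1, 0]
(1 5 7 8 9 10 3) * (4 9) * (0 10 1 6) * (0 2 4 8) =[10, 5, 4, 6, 9, 7, 2, 0, 8, 1, 3] =(0 10 3 6 2 4 9 1 5 7)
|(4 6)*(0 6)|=|(0 6 4)|=3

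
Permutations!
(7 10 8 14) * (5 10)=(5 10 8 14 7)=[0, 1, 2, 3, 4, 10, 6, 5, 14, 9, 8, 11, 12, 13, 7]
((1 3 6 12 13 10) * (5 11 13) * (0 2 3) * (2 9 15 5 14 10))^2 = (0 15 11 2 6 14 1 9 5 13 3 12 10) = [15, 9, 6, 12, 4, 13, 14, 7, 8, 5, 0, 2, 10, 3, 1, 11]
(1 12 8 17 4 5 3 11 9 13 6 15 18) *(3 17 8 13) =(1 12 13 6 15 18)(3 11 9)(4 5 17) =[0, 12, 2, 11, 5, 17, 15, 7, 8, 3, 10, 9, 13, 6, 14, 18, 16, 4, 1]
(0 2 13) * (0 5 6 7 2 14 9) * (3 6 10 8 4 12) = (0 14 9)(2 13 5 10 8 4 12 3 6 7) = [14, 1, 13, 6, 12, 10, 7, 2, 4, 0, 8, 11, 3, 5, 9]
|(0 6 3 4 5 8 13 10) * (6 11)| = |(0 11 6 3 4 5 8 13 10)| = 9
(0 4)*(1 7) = (0 4)(1 7) = [4, 7, 2, 3, 0, 5, 6, 1]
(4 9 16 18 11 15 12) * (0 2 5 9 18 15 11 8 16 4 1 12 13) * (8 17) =(0 2 5 9 4 18 17 8 16 15 13)(1 12) =[2, 12, 5, 3, 18, 9, 6, 7, 16, 4, 10, 11, 1, 0, 14, 13, 15, 8, 17]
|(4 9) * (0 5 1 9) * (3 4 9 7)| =6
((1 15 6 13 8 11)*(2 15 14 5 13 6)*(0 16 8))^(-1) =[13, 11, 15, 3, 4, 14, 6, 7, 16, 9, 10, 8, 12, 5, 1, 2, 0] =(0 13 5 14 1 11 8 16)(2 15)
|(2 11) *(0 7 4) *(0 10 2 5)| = 7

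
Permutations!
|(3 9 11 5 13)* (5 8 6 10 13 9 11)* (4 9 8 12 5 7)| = |(3 11 12 5 8 6 10 13)(4 9 7)| = 24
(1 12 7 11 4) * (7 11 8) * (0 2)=(0 2)(1 12 11 4)(7 8)=[2, 12, 0, 3, 1, 5, 6, 8, 7, 9, 10, 4, 11]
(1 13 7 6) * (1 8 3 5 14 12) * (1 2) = (1 13 7 6 8 3 5 14 12 2) = [0, 13, 1, 5, 4, 14, 8, 6, 3, 9, 10, 11, 2, 7, 12]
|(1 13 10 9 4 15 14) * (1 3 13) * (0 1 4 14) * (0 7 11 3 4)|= 18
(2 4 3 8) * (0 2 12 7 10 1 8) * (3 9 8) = [2, 3, 4, 0, 9, 5, 6, 10, 12, 8, 1, 11, 7] = (0 2 4 9 8 12 7 10 1 3)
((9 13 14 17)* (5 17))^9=(5 14 13 9 17)=[0, 1, 2, 3, 4, 14, 6, 7, 8, 17, 10, 11, 12, 9, 13, 15, 16, 5]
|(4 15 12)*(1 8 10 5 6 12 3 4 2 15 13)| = |(1 8 10 5 6 12 2 15 3 4 13)| = 11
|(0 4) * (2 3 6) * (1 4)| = 3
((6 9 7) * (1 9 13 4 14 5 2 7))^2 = (2 6 4 5 7 13 14) = [0, 1, 6, 3, 5, 7, 4, 13, 8, 9, 10, 11, 12, 14, 2]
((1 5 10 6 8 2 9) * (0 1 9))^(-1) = (0 2 8 6 10 5 1) = [2, 0, 8, 3, 4, 1, 10, 7, 6, 9, 5]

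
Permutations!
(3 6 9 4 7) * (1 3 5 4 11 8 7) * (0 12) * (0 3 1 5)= [12, 1, 2, 6, 5, 4, 9, 0, 7, 11, 10, 8, 3]= (0 12 3 6 9 11 8 7)(4 5)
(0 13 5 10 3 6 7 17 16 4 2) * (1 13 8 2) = [8, 13, 0, 6, 1, 10, 7, 17, 2, 9, 3, 11, 12, 5, 14, 15, 4, 16] = (0 8 2)(1 13 5 10 3 6 7 17 16 4)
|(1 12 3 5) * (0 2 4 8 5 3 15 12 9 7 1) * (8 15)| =21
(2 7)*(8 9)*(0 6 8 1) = [6, 0, 7, 3, 4, 5, 8, 2, 9, 1] = (0 6 8 9 1)(2 7)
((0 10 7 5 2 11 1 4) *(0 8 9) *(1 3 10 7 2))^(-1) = (0 9 8 4 1 5 7)(2 10 3 11) = [9, 5, 10, 11, 1, 7, 6, 0, 4, 8, 3, 2]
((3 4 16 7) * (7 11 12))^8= (3 16 12)(4 11 7)= [0, 1, 2, 16, 11, 5, 6, 4, 8, 9, 10, 7, 3, 13, 14, 15, 12]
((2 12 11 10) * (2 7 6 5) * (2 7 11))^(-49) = (2 12)(5 6 7)(10 11) = [0, 1, 12, 3, 4, 6, 7, 5, 8, 9, 11, 10, 2]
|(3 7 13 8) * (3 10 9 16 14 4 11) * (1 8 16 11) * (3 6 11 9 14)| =20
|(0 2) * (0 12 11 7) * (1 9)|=|(0 2 12 11 7)(1 9)|=10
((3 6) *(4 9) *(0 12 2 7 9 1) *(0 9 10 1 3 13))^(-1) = (0 13 6 3 4 9 1 10 7 2 12) = [13, 10, 12, 4, 9, 5, 3, 2, 8, 1, 7, 11, 0, 6]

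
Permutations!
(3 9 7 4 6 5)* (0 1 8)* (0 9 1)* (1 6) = (1 8 9 7 4)(3 6 5) = [0, 8, 2, 6, 1, 3, 5, 4, 9, 7]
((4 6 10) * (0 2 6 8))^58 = [4, 1, 8, 3, 6, 5, 0, 7, 10, 9, 2] = (0 4 6)(2 8 10)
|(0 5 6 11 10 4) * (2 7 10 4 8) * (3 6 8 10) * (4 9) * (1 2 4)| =28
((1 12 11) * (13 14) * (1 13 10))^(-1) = (1 10 14 13 11 12) = [0, 10, 2, 3, 4, 5, 6, 7, 8, 9, 14, 12, 1, 11, 13]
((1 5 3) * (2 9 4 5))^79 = (1 2 9 4 5 3) = [0, 2, 9, 1, 5, 3, 6, 7, 8, 4]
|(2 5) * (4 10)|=|(2 5)(4 10)|=2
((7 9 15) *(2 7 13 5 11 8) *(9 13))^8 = (15)(2 13 11)(5 8 7) = [0, 1, 13, 3, 4, 8, 6, 5, 7, 9, 10, 2, 12, 11, 14, 15]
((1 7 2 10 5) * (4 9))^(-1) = [0, 5, 7, 3, 9, 10, 6, 1, 8, 4, 2] = (1 5 10 2 7)(4 9)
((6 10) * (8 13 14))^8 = (8 14 13) = [0, 1, 2, 3, 4, 5, 6, 7, 14, 9, 10, 11, 12, 8, 13]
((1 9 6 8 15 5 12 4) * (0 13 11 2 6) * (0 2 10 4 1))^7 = (0 11 4 13 10)(1 12 5 15 8 6 2 9) = [11, 12, 9, 3, 13, 15, 2, 7, 6, 1, 0, 4, 5, 10, 14, 8]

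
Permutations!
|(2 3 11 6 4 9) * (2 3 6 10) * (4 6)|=6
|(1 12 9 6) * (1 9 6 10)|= 5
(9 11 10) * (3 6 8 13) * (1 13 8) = (1 13 3 6)(9 11 10) = [0, 13, 2, 6, 4, 5, 1, 7, 8, 11, 9, 10, 12, 3]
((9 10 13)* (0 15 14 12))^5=(0 15 14 12)(9 13 10)=[15, 1, 2, 3, 4, 5, 6, 7, 8, 13, 9, 11, 0, 10, 12, 14]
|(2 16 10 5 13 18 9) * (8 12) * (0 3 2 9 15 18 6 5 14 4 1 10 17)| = 60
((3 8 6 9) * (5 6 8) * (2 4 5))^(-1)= (2 3 9 6 5 4)= [0, 1, 3, 9, 2, 4, 5, 7, 8, 6]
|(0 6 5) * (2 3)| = |(0 6 5)(2 3)| = 6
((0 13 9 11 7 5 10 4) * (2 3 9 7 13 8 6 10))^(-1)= (0 4 10 6 8)(2 5 7 13 11 9 3)= [4, 1, 5, 2, 10, 7, 8, 13, 0, 3, 6, 9, 12, 11]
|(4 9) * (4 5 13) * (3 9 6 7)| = 7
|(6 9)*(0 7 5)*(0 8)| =4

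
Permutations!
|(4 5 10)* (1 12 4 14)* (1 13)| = 7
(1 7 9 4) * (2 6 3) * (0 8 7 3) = (0 8 7 9 4 1 3 2 6) = [8, 3, 6, 2, 1, 5, 0, 9, 7, 4]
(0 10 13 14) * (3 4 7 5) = [10, 1, 2, 4, 7, 3, 6, 5, 8, 9, 13, 11, 12, 14, 0] = (0 10 13 14)(3 4 7 5)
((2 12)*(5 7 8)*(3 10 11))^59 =[0, 1, 12, 11, 4, 8, 6, 5, 7, 9, 3, 10, 2] =(2 12)(3 11 10)(5 8 7)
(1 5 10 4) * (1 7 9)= [0, 5, 2, 3, 7, 10, 6, 9, 8, 1, 4]= (1 5 10 4 7 9)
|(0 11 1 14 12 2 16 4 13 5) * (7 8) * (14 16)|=|(0 11 1 16 4 13 5)(2 14 12)(7 8)|=42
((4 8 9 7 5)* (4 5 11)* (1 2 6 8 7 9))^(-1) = [0, 8, 1, 3, 11, 5, 2, 4, 6, 9, 10, 7] = (1 8 6 2)(4 11 7)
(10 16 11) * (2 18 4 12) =(2 18 4 12)(10 16 11) =[0, 1, 18, 3, 12, 5, 6, 7, 8, 9, 16, 10, 2, 13, 14, 15, 11, 17, 4]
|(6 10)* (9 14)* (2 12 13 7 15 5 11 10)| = 18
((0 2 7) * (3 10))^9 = (3 10) = [0, 1, 2, 10, 4, 5, 6, 7, 8, 9, 3]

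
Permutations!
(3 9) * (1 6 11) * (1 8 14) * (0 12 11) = (0 12 11 8 14 1 6)(3 9) = [12, 6, 2, 9, 4, 5, 0, 7, 14, 3, 10, 8, 11, 13, 1]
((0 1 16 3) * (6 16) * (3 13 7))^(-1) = (0 3 7 13 16 6 1) = [3, 0, 2, 7, 4, 5, 1, 13, 8, 9, 10, 11, 12, 16, 14, 15, 6]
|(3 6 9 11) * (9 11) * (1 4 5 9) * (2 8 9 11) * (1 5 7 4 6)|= 8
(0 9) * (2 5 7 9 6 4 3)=(0 6 4 3 2 5 7 9)=[6, 1, 5, 2, 3, 7, 4, 9, 8, 0]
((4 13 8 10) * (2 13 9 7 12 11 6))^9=(2 6 11 12 7 9 4 10 8 13)=[0, 1, 6, 3, 10, 5, 11, 9, 13, 4, 8, 12, 7, 2]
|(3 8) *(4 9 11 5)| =|(3 8)(4 9 11 5)| =4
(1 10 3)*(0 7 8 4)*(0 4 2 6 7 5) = (0 5)(1 10 3)(2 6 7 8) = [5, 10, 6, 1, 4, 0, 7, 8, 2, 9, 3]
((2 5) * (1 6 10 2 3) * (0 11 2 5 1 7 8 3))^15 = [11, 6, 1, 3, 4, 0, 10, 7, 8, 9, 5, 2] = (0 11 2 1 6 10 5)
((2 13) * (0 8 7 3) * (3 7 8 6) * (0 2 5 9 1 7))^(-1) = [7, 9, 3, 6, 4, 13, 0, 1, 8, 5, 10, 11, 12, 2] = (0 7 1 9 5 13 2 3 6)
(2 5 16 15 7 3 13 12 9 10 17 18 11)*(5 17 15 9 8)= (2 17 18 11)(3 13 12 8 5 16 9 10 15 7)= [0, 1, 17, 13, 4, 16, 6, 3, 5, 10, 15, 2, 8, 12, 14, 7, 9, 18, 11]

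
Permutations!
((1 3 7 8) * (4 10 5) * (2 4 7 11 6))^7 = [0, 5, 3, 7, 11, 2, 1, 4, 10, 9, 6, 8] = (1 5 2 3 7 4 11 8 10 6)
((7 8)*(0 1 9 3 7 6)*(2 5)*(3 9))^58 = [8, 6, 2, 0, 4, 5, 7, 1, 3, 9] = (9)(0 8 3)(1 6 7)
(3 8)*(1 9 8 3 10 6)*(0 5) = [5, 9, 2, 3, 4, 0, 1, 7, 10, 8, 6] = (0 5)(1 9 8 10 6)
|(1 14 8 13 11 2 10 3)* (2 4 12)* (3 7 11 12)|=11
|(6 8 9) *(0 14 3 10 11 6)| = |(0 14 3 10 11 6 8 9)| = 8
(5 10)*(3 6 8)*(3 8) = (3 6)(5 10) = [0, 1, 2, 6, 4, 10, 3, 7, 8, 9, 5]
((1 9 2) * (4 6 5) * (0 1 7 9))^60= (9)= [0, 1, 2, 3, 4, 5, 6, 7, 8, 9]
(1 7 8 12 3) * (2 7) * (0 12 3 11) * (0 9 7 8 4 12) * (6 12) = [0, 2, 8, 1, 6, 5, 12, 4, 3, 7, 10, 9, 11] = (1 2 8 3)(4 6 12 11 9 7)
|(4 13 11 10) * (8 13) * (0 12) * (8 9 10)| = 6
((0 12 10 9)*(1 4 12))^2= (0 4 10)(1 12 9)= [4, 12, 2, 3, 10, 5, 6, 7, 8, 1, 0, 11, 9]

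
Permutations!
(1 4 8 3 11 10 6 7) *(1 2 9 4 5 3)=(1 5 3 11 10 6 7 2 9 4 8)=[0, 5, 9, 11, 8, 3, 7, 2, 1, 4, 6, 10]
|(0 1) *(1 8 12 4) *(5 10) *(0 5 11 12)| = 6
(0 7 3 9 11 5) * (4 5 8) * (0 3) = (0 7)(3 9 11 8 4 5) = [7, 1, 2, 9, 5, 3, 6, 0, 4, 11, 10, 8]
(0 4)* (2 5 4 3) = (0 3 2 5 4) = [3, 1, 5, 2, 0, 4]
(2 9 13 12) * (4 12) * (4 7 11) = (2 9 13 7 11 4 12) = [0, 1, 9, 3, 12, 5, 6, 11, 8, 13, 10, 4, 2, 7]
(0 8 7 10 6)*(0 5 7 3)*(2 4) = [8, 1, 4, 0, 2, 7, 5, 10, 3, 9, 6] = (0 8 3)(2 4)(5 7 10 6)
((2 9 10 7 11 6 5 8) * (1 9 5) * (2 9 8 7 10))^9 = (1 8 9 2 5 7 11 6) = [0, 8, 5, 3, 4, 7, 1, 11, 9, 2, 10, 6]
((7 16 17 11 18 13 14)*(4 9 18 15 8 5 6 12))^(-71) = [0, 1, 2, 3, 12, 8, 5, 14, 15, 4, 10, 17, 6, 18, 13, 11, 7, 16, 9] = (4 12 6 5 8 15 11 17 16 7 14 13 18 9)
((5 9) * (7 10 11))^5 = (5 9)(7 11 10) = [0, 1, 2, 3, 4, 9, 6, 11, 8, 5, 7, 10]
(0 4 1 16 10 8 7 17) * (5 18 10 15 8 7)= (0 4 1 16 15 8 5 18 10 7 17)= [4, 16, 2, 3, 1, 18, 6, 17, 5, 9, 7, 11, 12, 13, 14, 8, 15, 0, 10]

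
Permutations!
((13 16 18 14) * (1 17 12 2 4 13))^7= (1 18 13 2 17 14 16 4 12)= [0, 18, 17, 3, 12, 5, 6, 7, 8, 9, 10, 11, 1, 2, 16, 15, 4, 14, 13]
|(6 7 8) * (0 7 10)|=|(0 7 8 6 10)|=5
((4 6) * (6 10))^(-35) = [0, 1, 2, 3, 10, 5, 4, 7, 8, 9, 6] = (4 10 6)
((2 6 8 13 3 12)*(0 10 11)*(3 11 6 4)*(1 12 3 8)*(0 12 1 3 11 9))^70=(0 11 8 10 12 13 6 2 9 3 4)=[11, 1, 9, 4, 0, 5, 2, 7, 10, 3, 12, 8, 13, 6]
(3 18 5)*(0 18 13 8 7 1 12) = (0 18 5 3 13 8 7 1 12) = [18, 12, 2, 13, 4, 3, 6, 1, 7, 9, 10, 11, 0, 8, 14, 15, 16, 17, 5]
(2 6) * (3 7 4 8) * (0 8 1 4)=(0 8 3 7)(1 4)(2 6)=[8, 4, 6, 7, 1, 5, 2, 0, 3]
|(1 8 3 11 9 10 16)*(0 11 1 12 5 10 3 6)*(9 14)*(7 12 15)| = 24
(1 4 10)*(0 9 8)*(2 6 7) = (0 9 8)(1 4 10)(2 6 7) = [9, 4, 6, 3, 10, 5, 7, 2, 0, 8, 1]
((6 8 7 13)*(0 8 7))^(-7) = (0 8)(6 13 7) = [8, 1, 2, 3, 4, 5, 13, 6, 0, 9, 10, 11, 12, 7]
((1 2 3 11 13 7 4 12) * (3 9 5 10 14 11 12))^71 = (1 12 3 4 7 13 11 14 10 5 9 2) = [0, 12, 1, 4, 7, 9, 6, 13, 8, 2, 5, 14, 3, 11, 10]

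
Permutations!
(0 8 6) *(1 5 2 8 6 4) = (0 6)(1 5 2 8 4) = [6, 5, 8, 3, 1, 2, 0, 7, 4]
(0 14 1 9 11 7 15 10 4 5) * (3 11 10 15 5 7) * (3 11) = (15)(0 14 1 9 10 4 7 5) = [14, 9, 2, 3, 7, 0, 6, 5, 8, 10, 4, 11, 12, 13, 1, 15]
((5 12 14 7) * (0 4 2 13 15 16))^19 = (0 4 2 13 15 16)(5 7 14 12) = [4, 1, 13, 3, 2, 7, 6, 14, 8, 9, 10, 11, 5, 15, 12, 16, 0]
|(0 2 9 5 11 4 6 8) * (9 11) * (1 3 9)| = 12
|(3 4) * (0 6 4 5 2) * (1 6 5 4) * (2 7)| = 4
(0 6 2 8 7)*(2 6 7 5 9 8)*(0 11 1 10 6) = (0 7 11 1 10 6)(5 9 8) = [7, 10, 2, 3, 4, 9, 0, 11, 5, 8, 6, 1]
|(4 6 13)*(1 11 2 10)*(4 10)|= 7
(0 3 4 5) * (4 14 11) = (0 3 14 11 4 5) = [3, 1, 2, 14, 5, 0, 6, 7, 8, 9, 10, 4, 12, 13, 11]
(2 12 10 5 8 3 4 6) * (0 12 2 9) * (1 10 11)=[12, 10, 2, 4, 6, 8, 9, 7, 3, 0, 5, 1, 11]=(0 12 11 1 10 5 8 3 4 6 9)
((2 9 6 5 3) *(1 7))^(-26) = (2 3 5 6 9) = [0, 1, 3, 5, 4, 6, 9, 7, 8, 2]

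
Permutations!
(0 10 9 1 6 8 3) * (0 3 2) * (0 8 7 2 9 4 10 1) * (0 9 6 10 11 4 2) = (0 1 10 2 8 6 7)(4 11) = [1, 10, 8, 3, 11, 5, 7, 0, 6, 9, 2, 4]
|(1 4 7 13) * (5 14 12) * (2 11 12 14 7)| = |(14)(1 4 2 11 12 5 7 13)| = 8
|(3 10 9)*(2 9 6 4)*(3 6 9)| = 6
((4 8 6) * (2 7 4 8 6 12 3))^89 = (2 12 6 7 3 8 4) = [0, 1, 12, 8, 2, 5, 7, 3, 4, 9, 10, 11, 6]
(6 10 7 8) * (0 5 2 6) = (0 5 2 6 10 7 8) = [5, 1, 6, 3, 4, 2, 10, 8, 0, 9, 7]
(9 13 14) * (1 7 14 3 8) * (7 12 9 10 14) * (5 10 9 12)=[0, 5, 2, 8, 4, 10, 6, 7, 1, 13, 14, 11, 12, 3, 9]=(1 5 10 14 9 13 3 8)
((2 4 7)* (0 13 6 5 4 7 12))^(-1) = (0 12 4 5 6 13)(2 7) = [12, 1, 7, 3, 5, 6, 13, 2, 8, 9, 10, 11, 4, 0]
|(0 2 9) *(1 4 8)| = 3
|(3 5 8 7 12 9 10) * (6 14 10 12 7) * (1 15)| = 6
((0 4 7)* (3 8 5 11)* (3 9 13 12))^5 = (0 7 4)(3 13 11 8 12 9 5) = [7, 1, 2, 13, 0, 3, 6, 4, 12, 5, 10, 8, 9, 11]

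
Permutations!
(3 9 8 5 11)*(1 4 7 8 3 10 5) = (1 4 7 8)(3 9)(5 11 10) = [0, 4, 2, 9, 7, 11, 6, 8, 1, 3, 5, 10]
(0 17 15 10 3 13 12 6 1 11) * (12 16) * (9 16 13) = [17, 11, 2, 9, 4, 5, 1, 7, 8, 16, 3, 0, 6, 13, 14, 10, 12, 15] = (0 17 15 10 3 9 16 12 6 1 11)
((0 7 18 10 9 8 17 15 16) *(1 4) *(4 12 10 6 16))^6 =(0 7 18 6 16)(1 15 8 10)(4 17 9 12) =[7, 15, 2, 3, 17, 5, 16, 18, 10, 12, 1, 11, 4, 13, 14, 8, 0, 9, 6]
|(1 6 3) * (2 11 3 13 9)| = |(1 6 13 9 2 11 3)| = 7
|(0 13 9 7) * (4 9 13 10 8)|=|(13)(0 10 8 4 9 7)|=6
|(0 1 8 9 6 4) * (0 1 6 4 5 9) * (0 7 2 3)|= 10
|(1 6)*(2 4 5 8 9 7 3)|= 14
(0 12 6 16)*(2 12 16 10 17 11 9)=(0 16)(2 12 6 10 17 11 9)=[16, 1, 12, 3, 4, 5, 10, 7, 8, 2, 17, 9, 6, 13, 14, 15, 0, 11]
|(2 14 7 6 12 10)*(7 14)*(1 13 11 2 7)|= 4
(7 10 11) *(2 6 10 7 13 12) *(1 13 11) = (1 13 12 2 6 10) = [0, 13, 6, 3, 4, 5, 10, 7, 8, 9, 1, 11, 2, 12]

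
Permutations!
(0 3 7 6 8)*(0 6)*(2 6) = (0 3 7)(2 6 8) = [3, 1, 6, 7, 4, 5, 8, 0, 2]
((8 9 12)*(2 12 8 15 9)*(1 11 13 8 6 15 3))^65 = (1 13 2 3 11 8 12)(6 9 15) = [0, 13, 3, 11, 4, 5, 9, 7, 12, 15, 10, 8, 1, 2, 14, 6]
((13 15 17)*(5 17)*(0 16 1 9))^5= (0 16 1 9)(5 17 13 15)= [16, 9, 2, 3, 4, 17, 6, 7, 8, 0, 10, 11, 12, 15, 14, 5, 1, 13]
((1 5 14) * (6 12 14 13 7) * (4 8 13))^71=[0, 14, 2, 3, 5, 1, 7, 13, 4, 9, 10, 11, 6, 8, 12]=(1 14 12 6 7 13 8 4 5)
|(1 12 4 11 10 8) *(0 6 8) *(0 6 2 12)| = |(0 2 12 4 11 10 6 8 1)| = 9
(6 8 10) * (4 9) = (4 9)(6 8 10) = [0, 1, 2, 3, 9, 5, 8, 7, 10, 4, 6]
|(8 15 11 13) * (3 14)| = |(3 14)(8 15 11 13)| = 4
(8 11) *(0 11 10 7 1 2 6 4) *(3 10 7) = [11, 2, 6, 10, 0, 5, 4, 1, 7, 9, 3, 8] = (0 11 8 7 1 2 6 4)(3 10)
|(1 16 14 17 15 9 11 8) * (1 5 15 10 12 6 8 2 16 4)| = 12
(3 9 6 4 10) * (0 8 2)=(0 8 2)(3 9 6 4 10)=[8, 1, 0, 9, 10, 5, 4, 7, 2, 6, 3]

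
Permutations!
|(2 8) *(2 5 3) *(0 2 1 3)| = |(0 2 8 5)(1 3)| = 4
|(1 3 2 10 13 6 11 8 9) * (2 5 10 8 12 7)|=12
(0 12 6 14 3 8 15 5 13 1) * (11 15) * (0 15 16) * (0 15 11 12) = [0, 11, 2, 8, 4, 13, 14, 7, 12, 9, 10, 16, 6, 1, 3, 5, 15] = (1 11 16 15 5 13)(3 8 12 6 14)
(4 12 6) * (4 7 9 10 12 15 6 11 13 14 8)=(4 15 6 7 9 10 12 11 13 14 8)=[0, 1, 2, 3, 15, 5, 7, 9, 4, 10, 12, 13, 11, 14, 8, 6]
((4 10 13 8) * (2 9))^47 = (2 9)(4 8 13 10) = [0, 1, 9, 3, 8, 5, 6, 7, 13, 2, 4, 11, 12, 10]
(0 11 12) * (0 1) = (0 11 12 1) = [11, 0, 2, 3, 4, 5, 6, 7, 8, 9, 10, 12, 1]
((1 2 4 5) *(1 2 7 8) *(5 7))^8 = (1 2 7)(4 8 5) = [0, 2, 7, 3, 8, 4, 6, 1, 5]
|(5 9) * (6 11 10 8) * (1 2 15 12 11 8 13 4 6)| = |(1 2 15 12 11 10 13 4 6 8)(5 9)| = 10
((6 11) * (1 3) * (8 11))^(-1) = (1 3)(6 11 8) = [0, 3, 2, 1, 4, 5, 11, 7, 6, 9, 10, 8]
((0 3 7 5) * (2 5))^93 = (0 2 3 5 7) = [2, 1, 3, 5, 4, 7, 6, 0]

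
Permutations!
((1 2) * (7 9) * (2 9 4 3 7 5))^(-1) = (1 2 5 9)(3 4 7) = [0, 2, 5, 4, 7, 9, 6, 3, 8, 1]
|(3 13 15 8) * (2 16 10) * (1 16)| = |(1 16 10 2)(3 13 15 8)| = 4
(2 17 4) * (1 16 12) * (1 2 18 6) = (1 16 12 2 17 4 18 6) = [0, 16, 17, 3, 18, 5, 1, 7, 8, 9, 10, 11, 2, 13, 14, 15, 12, 4, 6]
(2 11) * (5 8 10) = (2 11)(5 8 10) = [0, 1, 11, 3, 4, 8, 6, 7, 10, 9, 5, 2]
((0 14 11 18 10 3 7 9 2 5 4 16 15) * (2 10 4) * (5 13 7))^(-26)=(0 11 4 15 14 18 16)(2 7 10 5 13 9 3)=[11, 1, 7, 2, 15, 13, 6, 10, 8, 3, 5, 4, 12, 9, 18, 14, 0, 17, 16]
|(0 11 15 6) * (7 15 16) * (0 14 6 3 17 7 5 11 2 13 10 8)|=60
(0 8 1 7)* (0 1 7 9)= (0 8 7 1 9)= [8, 9, 2, 3, 4, 5, 6, 1, 7, 0]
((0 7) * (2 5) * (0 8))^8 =(0 8 7) =[8, 1, 2, 3, 4, 5, 6, 0, 7]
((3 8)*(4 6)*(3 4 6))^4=(3 8 4)=[0, 1, 2, 8, 3, 5, 6, 7, 4]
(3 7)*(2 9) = (2 9)(3 7) = [0, 1, 9, 7, 4, 5, 6, 3, 8, 2]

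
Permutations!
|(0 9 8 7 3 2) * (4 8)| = |(0 9 4 8 7 3 2)| = 7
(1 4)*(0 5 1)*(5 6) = (0 6 5 1 4) = [6, 4, 2, 3, 0, 1, 5]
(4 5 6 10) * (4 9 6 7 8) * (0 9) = (0 9 6 10)(4 5 7 8) = [9, 1, 2, 3, 5, 7, 10, 8, 4, 6, 0]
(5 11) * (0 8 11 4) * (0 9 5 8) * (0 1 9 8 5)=(0 1 9)(4 8 11 5)=[1, 9, 2, 3, 8, 4, 6, 7, 11, 0, 10, 5]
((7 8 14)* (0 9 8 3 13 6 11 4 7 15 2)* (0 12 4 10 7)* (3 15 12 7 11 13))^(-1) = (0 4 12 14 8 9)(2 15 7)(6 13)(10 11) = [4, 1, 15, 3, 12, 5, 13, 2, 9, 0, 11, 10, 14, 6, 8, 7]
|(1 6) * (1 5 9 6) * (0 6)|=|(0 6 5 9)|=4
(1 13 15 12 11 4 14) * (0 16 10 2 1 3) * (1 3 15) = (0 16 10 2 3)(1 13)(4 14 15 12 11) = [16, 13, 3, 0, 14, 5, 6, 7, 8, 9, 2, 4, 11, 1, 15, 12, 10]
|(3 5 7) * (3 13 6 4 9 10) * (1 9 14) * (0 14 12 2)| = 13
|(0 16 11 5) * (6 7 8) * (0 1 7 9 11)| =|(0 16)(1 7 8 6 9 11 5)| =14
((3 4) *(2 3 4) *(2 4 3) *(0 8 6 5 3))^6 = [0, 1, 2, 3, 4, 5, 6, 7, 8] = (8)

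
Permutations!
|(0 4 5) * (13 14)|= 6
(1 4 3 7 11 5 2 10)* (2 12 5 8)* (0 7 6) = (0 7 11 8 2 10 1 4 3 6)(5 12) = [7, 4, 10, 6, 3, 12, 0, 11, 2, 9, 1, 8, 5]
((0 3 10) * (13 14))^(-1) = (0 10 3)(13 14) = [10, 1, 2, 0, 4, 5, 6, 7, 8, 9, 3, 11, 12, 14, 13]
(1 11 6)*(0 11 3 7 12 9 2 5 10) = (0 11 6 1 3 7 12 9 2 5 10) = [11, 3, 5, 7, 4, 10, 1, 12, 8, 2, 0, 6, 9]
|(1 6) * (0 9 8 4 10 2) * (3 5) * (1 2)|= |(0 9 8 4 10 1 6 2)(3 5)|= 8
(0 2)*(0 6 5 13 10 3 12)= (0 2 6 5 13 10 3 12)= [2, 1, 6, 12, 4, 13, 5, 7, 8, 9, 3, 11, 0, 10]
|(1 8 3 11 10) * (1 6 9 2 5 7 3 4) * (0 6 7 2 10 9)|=|(0 6)(1 8 4)(2 5)(3 11 9 10 7)|=30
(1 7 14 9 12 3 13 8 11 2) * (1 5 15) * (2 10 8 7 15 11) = (1 15)(2 5 11 10 8)(3 13 7 14 9 12) = [0, 15, 5, 13, 4, 11, 6, 14, 2, 12, 8, 10, 3, 7, 9, 1]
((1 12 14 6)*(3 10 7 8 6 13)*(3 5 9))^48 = (1 5 7 12 9 8 14 3 6 13 10) = [0, 5, 2, 6, 4, 7, 13, 12, 14, 8, 1, 11, 9, 10, 3]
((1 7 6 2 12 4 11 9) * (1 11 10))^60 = [0, 12, 1, 3, 6, 5, 10, 4, 8, 9, 2, 11, 7] = (1 12 7 4 6 10 2)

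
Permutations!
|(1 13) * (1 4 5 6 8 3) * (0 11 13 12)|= 10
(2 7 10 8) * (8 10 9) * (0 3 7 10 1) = (0 3 7 9 8 2 10 1) = [3, 0, 10, 7, 4, 5, 6, 9, 2, 8, 1]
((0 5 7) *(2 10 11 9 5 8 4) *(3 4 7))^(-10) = (0 7 8)(2 5 10 3 11 4 9) = [7, 1, 5, 11, 9, 10, 6, 8, 0, 2, 3, 4]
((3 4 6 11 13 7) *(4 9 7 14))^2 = (3 7 9)(4 11 14 6 13) = [0, 1, 2, 7, 11, 5, 13, 9, 8, 3, 10, 14, 12, 4, 6]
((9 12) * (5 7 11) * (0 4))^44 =(12)(5 11 7) =[0, 1, 2, 3, 4, 11, 6, 5, 8, 9, 10, 7, 12]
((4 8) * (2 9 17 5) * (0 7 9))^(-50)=[5, 1, 17, 3, 4, 9, 6, 2, 8, 0, 10, 11, 12, 13, 14, 15, 16, 7]=(0 5 9)(2 17 7)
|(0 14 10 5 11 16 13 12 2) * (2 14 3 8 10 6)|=|(0 3 8 10 5 11 16 13 12 14 6 2)|=12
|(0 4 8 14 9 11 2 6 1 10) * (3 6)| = 11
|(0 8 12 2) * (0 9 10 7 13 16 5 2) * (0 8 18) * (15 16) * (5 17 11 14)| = |(0 18)(2 9 10 7 13 15 16 17 11 14 5)(8 12)| = 22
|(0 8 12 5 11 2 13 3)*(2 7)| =9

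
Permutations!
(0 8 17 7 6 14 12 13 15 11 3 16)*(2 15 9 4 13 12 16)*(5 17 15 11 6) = (0 8 15 6 14 16)(2 11 3)(4 13 9)(5 17 7) = [8, 1, 11, 2, 13, 17, 14, 5, 15, 4, 10, 3, 12, 9, 16, 6, 0, 7]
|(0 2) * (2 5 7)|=4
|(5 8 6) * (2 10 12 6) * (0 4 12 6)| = 15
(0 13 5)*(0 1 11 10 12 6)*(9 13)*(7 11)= [9, 7, 2, 3, 4, 1, 0, 11, 8, 13, 12, 10, 6, 5]= (0 9 13 5 1 7 11 10 12 6)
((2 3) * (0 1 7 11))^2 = (0 7)(1 11) = [7, 11, 2, 3, 4, 5, 6, 0, 8, 9, 10, 1]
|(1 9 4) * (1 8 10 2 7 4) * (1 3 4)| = |(1 9 3 4 8 10 2 7)| = 8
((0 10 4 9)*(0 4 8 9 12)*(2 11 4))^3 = (0 9 4 10 2 12 8 11) = [9, 1, 12, 3, 10, 5, 6, 7, 11, 4, 2, 0, 8]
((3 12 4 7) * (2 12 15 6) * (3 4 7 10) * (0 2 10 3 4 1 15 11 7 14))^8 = [0, 1, 2, 3, 4, 5, 6, 7, 8, 9, 10, 11, 12, 13, 14, 15] = (15)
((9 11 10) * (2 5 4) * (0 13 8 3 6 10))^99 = (0 3 9 13 6 11 8 10) = [3, 1, 2, 9, 4, 5, 11, 7, 10, 13, 0, 8, 12, 6]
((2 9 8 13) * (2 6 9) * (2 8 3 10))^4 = (2 9 8 3 13 10 6) = [0, 1, 9, 13, 4, 5, 2, 7, 3, 8, 6, 11, 12, 10]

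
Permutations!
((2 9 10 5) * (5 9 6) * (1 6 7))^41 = (1 6 5 2 7)(9 10) = [0, 6, 7, 3, 4, 2, 5, 1, 8, 10, 9]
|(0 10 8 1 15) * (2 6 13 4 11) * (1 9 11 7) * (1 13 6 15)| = |(0 10 8 9 11 2 15)(4 7 13)| = 21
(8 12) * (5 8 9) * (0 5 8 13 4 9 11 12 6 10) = [5, 1, 2, 3, 9, 13, 10, 7, 6, 8, 0, 12, 11, 4] = (0 5 13 4 9 8 6 10)(11 12)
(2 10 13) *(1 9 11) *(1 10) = (1 9 11 10 13 2) = [0, 9, 1, 3, 4, 5, 6, 7, 8, 11, 13, 10, 12, 2]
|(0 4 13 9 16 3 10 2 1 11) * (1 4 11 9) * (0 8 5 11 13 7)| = 30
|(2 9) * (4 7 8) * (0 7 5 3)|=|(0 7 8 4 5 3)(2 9)|=6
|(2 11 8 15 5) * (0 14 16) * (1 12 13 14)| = 30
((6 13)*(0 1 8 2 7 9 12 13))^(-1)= (0 6 13 12 9 7 2 8 1)= [6, 0, 8, 3, 4, 5, 13, 2, 1, 7, 10, 11, 9, 12]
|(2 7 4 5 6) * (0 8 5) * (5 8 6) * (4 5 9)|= 7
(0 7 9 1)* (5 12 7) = [5, 0, 2, 3, 4, 12, 6, 9, 8, 1, 10, 11, 7] = (0 5 12 7 9 1)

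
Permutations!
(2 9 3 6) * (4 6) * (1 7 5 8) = (1 7 5 8)(2 9 3 4 6) = [0, 7, 9, 4, 6, 8, 2, 5, 1, 3]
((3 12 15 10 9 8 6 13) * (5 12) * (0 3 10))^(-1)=(0 15 12 5 3)(6 8 9 10 13)=[15, 1, 2, 0, 4, 3, 8, 7, 9, 10, 13, 11, 5, 6, 14, 12]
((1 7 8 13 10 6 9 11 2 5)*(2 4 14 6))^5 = (14)(1 2 13 7 5 10 8) = [0, 2, 13, 3, 4, 10, 6, 5, 1, 9, 8, 11, 12, 7, 14]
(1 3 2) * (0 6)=[6, 3, 1, 2, 4, 5, 0]=(0 6)(1 3 2)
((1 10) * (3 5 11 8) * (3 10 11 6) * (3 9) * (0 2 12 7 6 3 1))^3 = [7, 10, 6, 5, 4, 3, 11, 1, 2, 8, 12, 0, 9] = (0 7 1 10 12 9 8 2 6 11)(3 5)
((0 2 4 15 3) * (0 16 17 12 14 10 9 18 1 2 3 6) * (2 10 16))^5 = (0 6 15 4 2 3)(1 10 9 18)(12 14 16 17) = [6, 10, 3, 0, 2, 5, 15, 7, 8, 18, 9, 11, 14, 13, 16, 4, 17, 12, 1]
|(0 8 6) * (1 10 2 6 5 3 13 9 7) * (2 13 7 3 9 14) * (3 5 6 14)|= 30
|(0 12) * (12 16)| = |(0 16 12)| = 3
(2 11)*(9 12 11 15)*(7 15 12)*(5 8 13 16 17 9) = (2 12 11)(5 8 13 16 17 9 7 15) = [0, 1, 12, 3, 4, 8, 6, 15, 13, 7, 10, 2, 11, 16, 14, 5, 17, 9]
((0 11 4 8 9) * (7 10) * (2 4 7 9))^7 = (0 7 9 11 10)(2 4 8) = [7, 1, 4, 3, 8, 5, 6, 9, 2, 11, 0, 10]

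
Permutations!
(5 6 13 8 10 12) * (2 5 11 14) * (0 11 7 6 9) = (0 11 14 2 5 9)(6 13 8 10 12 7) = [11, 1, 5, 3, 4, 9, 13, 6, 10, 0, 12, 14, 7, 8, 2]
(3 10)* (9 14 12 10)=(3 9 14 12 10)=[0, 1, 2, 9, 4, 5, 6, 7, 8, 14, 3, 11, 10, 13, 12]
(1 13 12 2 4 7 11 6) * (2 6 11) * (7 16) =(1 13 12 6)(2 4 16 7) =[0, 13, 4, 3, 16, 5, 1, 2, 8, 9, 10, 11, 6, 12, 14, 15, 7]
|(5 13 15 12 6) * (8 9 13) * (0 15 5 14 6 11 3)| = |(0 15 12 11 3)(5 8 9 13)(6 14)| = 20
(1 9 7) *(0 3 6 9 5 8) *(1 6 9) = (0 3 9 7 6 1 5 8) = [3, 5, 2, 9, 4, 8, 1, 6, 0, 7]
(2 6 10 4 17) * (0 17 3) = (0 17 2 6 10 4 3) = [17, 1, 6, 0, 3, 5, 10, 7, 8, 9, 4, 11, 12, 13, 14, 15, 16, 2]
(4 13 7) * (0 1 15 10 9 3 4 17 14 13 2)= [1, 15, 0, 4, 2, 5, 6, 17, 8, 3, 9, 11, 12, 7, 13, 10, 16, 14]= (0 1 15 10 9 3 4 2)(7 17 14 13)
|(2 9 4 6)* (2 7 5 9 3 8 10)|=|(2 3 8 10)(4 6 7 5 9)|=20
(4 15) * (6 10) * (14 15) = (4 14 15)(6 10) = [0, 1, 2, 3, 14, 5, 10, 7, 8, 9, 6, 11, 12, 13, 15, 4]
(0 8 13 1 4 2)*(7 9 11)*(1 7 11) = [8, 4, 0, 3, 2, 5, 6, 9, 13, 1, 10, 11, 12, 7] = (0 8 13 7 9 1 4 2)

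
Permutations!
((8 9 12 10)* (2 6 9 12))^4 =(2 6 9)(8 12 10) =[0, 1, 6, 3, 4, 5, 9, 7, 12, 2, 8, 11, 10]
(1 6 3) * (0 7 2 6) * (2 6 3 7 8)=(0 8 2 3 1)(6 7)=[8, 0, 3, 1, 4, 5, 7, 6, 2]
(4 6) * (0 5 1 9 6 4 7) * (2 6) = (0 5 1 9 2 6 7) = [5, 9, 6, 3, 4, 1, 7, 0, 8, 2]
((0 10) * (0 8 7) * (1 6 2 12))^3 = (0 7 8 10)(1 12 2 6) = [7, 12, 6, 3, 4, 5, 1, 8, 10, 9, 0, 11, 2]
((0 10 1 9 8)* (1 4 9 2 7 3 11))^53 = (0 9 10 8 4)(1 3 2 11 7) = [9, 3, 11, 2, 0, 5, 6, 1, 4, 10, 8, 7]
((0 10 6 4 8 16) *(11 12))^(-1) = (0 16 8 4 6 10)(11 12) = [16, 1, 2, 3, 6, 5, 10, 7, 4, 9, 0, 12, 11, 13, 14, 15, 8]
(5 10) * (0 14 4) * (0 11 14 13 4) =[13, 1, 2, 3, 11, 10, 6, 7, 8, 9, 5, 14, 12, 4, 0] =(0 13 4 11 14)(5 10)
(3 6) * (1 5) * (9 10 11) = (1 5)(3 6)(9 10 11) = [0, 5, 2, 6, 4, 1, 3, 7, 8, 10, 11, 9]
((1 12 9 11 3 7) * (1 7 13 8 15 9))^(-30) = (15) = [0, 1, 2, 3, 4, 5, 6, 7, 8, 9, 10, 11, 12, 13, 14, 15]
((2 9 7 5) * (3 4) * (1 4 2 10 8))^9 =[0, 1, 2, 3, 4, 5, 6, 7, 8, 9, 10] =(10)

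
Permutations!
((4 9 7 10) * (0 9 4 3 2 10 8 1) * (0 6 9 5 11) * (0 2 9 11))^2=[0, 11, 3, 7, 4, 5, 2, 1, 6, 8, 9, 10]=(1 11 10 9 8 6 2 3 7)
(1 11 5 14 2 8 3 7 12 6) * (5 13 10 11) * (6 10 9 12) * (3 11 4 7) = [0, 5, 8, 3, 7, 14, 1, 6, 11, 12, 4, 13, 10, 9, 2] = (1 5 14 2 8 11 13 9 12 10 4 7 6)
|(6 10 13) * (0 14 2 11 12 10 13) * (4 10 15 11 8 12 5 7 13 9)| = |(0 14 2 8 12 15 11 5 7 13 6 9 4 10)| = 14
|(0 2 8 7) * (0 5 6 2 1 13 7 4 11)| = |(0 1 13 7 5 6 2 8 4 11)| = 10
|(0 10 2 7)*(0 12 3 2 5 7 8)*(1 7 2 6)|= 5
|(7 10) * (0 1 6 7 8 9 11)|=8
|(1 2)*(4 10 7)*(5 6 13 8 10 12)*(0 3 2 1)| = 24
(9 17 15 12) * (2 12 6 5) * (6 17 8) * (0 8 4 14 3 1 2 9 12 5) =(0 8 6)(1 2 5 9 4 14 3)(15 17) =[8, 2, 5, 1, 14, 9, 0, 7, 6, 4, 10, 11, 12, 13, 3, 17, 16, 15]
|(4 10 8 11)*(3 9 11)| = |(3 9 11 4 10 8)| = 6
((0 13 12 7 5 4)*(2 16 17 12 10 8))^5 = (0 16 4 2 5 8 7 10 12 13 17) = [16, 1, 5, 3, 2, 8, 6, 10, 7, 9, 12, 11, 13, 17, 14, 15, 4, 0]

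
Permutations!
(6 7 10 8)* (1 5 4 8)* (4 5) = (1 4 8 6 7 10) = [0, 4, 2, 3, 8, 5, 7, 10, 6, 9, 1]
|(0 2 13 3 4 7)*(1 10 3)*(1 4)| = |(0 2 13 4 7)(1 10 3)| = 15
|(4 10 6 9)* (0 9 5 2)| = |(0 9 4 10 6 5 2)| = 7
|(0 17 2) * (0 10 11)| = 5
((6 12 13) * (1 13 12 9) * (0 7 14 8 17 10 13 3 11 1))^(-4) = (0 10 7 13 14 6 8 9 17)(1 11 3) = [10, 11, 2, 1, 4, 5, 8, 13, 9, 17, 7, 3, 12, 14, 6, 15, 16, 0]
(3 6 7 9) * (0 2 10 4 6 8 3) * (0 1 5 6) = (0 2 10 4)(1 5 6 7 9)(3 8) = [2, 5, 10, 8, 0, 6, 7, 9, 3, 1, 4]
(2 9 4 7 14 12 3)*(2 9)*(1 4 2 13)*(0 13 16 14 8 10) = (0 13 1 4 7 8 10)(2 16 14 12 3 9) = [13, 4, 16, 9, 7, 5, 6, 8, 10, 2, 0, 11, 3, 1, 12, 15, 14]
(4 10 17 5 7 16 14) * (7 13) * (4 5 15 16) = [0, 1, 2, 3, 10, 13, 6, 4, 8, 9, 17, 11, 12, 7, 5, 16, 14, 15] = (4 10 17 15 16 14 5 13 7)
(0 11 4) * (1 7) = [11, 7, 2, 3, 0, 5, 6, 1, 8, 9, 10, 4] = (0 11 4)(1 7)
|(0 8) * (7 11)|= 2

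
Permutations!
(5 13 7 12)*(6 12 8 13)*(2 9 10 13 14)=(2 9 10 13 7 8 14)(5 6 12)=[0, 1, 9, 3, 4, 6, 12, 8, 14, 10, 13, 11, 5, 7, 2]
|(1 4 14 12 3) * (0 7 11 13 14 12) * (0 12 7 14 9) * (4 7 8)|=|(0 14 12 3 1 7 11 13 9)(4 8)|=18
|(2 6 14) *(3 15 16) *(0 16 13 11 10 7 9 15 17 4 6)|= |(0 16 3 17 4 6 14 2)(7 9 15 13 11 10)|= 24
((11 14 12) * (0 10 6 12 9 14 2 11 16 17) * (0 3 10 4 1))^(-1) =[1, 4, 11, 17, 0, 5, 10, 7, 8, 14, 3, 2, 6, 13, 9, 15, 12, 16] =(0 1 4)(2 11)(3 17 16 12 6 10)(9 14)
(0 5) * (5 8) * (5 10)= (0 8 10 5)= [8, 1, 2, 3, 4, 0, 6, 7, 10, 9, 5]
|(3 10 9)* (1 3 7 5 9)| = 3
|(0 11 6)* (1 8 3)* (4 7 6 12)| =|(0 11 12 4 7 6)(1 8 3)| =6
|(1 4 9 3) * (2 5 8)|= |(1 4 9 3)(2 5 8)|= 12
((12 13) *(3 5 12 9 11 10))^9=(3 12 9 10 5 13 11)=[0, 1, 2, 12, 4, 13, 6, 7, 8, 10, 5, 3, 9, 11]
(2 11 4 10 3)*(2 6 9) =[0, 1, 11, 6, 10, 5, 9, 7, 8, 2, 3, 4] =(2 11 4 10 3 6 9)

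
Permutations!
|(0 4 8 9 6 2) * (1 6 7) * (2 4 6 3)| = 9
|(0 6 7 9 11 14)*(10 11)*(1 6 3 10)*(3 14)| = 12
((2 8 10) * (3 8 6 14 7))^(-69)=(2 6 14 7 3 8 10)=[0, 1, 6, 8, 4, 5, 14, 3, 10, 9, 2, 11, 12, 13, 7]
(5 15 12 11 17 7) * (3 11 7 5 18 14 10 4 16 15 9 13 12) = [0, 1, 2, 11, 16, 9, 6, 18, 8, 13, 4, 17, 7, 12, 10, 3, 15, 5, 14] = (3 11 17 5 9 13 12 7 18 14 10 4 16 15)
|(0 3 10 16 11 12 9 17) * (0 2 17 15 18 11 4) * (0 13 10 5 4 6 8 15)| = 14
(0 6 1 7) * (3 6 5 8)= (0 5 8 3 6 1 7)= [5, 7, 2, 6, 4, 8, 1, 0, 3]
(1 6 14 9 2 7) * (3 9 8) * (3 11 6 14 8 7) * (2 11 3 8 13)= (1 14 7)(2 8 3 9 11 6 13)= [0, 14, 8, 9, 4, 5, 13, 1, 3, 11, 10, 6, 12, 2, 7]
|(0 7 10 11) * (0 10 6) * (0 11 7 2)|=4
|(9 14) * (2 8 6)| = 6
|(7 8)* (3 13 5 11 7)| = |(3 13 5 11 7 8)| = 6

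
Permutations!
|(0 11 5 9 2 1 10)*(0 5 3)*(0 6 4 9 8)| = |(0 11 3 6 4 9 2 1 10 5 8)| = 11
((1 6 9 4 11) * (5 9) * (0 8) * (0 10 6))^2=[10, 8, 2, 3, 1, 4, 9, 7, 6, 11, 5, 0]=(0 10 5 4 1 8 6 9 11)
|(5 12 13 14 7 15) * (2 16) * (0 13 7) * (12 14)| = |(0 13 12 7 15 5 14)(2 16)| = 14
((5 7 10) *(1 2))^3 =(10)(1 2) =[0, 2, 1, 3, 4, 5, 6, 7, 8, 9, 10]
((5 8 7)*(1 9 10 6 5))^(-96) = [0, 10, 2, 3, 4, 7, 8, 9, 1, 6, 5] = (1 10 5 7 9 6 8)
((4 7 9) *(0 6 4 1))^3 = (0 7)(1 4)(6 9) = [7, 4, 2, 3, 1, 5, 9, 0, 8, 6]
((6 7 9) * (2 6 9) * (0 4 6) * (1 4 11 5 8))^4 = (0 1 2 8 7 5 6 11 4) = [1, 2, 8, 3, 0, 6, 11, 5, 7, 9, 10, 4]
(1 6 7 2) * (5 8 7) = (1 6 5 8 7 2) = [0, 6, 1, 3, 4, 8, 5, 2, 7]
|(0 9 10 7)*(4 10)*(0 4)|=|(0 9)(4 10 7)|=6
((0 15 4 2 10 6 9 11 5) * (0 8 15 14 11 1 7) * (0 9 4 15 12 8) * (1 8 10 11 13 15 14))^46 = (0 11 4 10 8 7)(1 5 2 6 12 9)(13 15 14) = [11, 5, 6, 3, 10, 2, 12, 0, 7, 1, 8, 4, 9, 15, 13, 14]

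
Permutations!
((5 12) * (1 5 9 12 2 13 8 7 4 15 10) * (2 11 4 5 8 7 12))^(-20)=(1 2 11)(4 8 13)(5 10 9)(7 15 12)=[0, 2, 11, 3, 8, 10, 6, 15, 13, 5, 9, 1, 7, 4, 14, 12]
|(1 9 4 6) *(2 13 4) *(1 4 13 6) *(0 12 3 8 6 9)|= 14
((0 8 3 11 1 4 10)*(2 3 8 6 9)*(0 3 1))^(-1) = (0 11 3 10 4 1 2 9 6) = [11, 2, 9, 10, 1, 5, 0, 7, 8, 6, 4, 3]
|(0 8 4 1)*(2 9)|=4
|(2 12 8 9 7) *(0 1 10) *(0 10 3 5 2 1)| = |(1 3 5 2 12 8 9 7)| = 8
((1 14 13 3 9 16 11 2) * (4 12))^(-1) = (1 2 11 16 9 3 13 14)(4 12) = [0, 2, 11, 13, 12, 5, 6, 7, 8, 3, 10, 16, 4, 14, 1, 15, 9]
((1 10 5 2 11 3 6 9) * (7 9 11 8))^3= [0, 2, 9, 3, 4, 7, 6, 10, 1, 5, 8, 11]= (11)(1 2 9 5 7 10 8)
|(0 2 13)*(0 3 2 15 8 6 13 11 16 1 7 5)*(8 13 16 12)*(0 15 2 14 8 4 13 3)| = 18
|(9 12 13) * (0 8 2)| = 3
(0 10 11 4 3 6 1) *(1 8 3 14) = (0 10 11 4 14 1)(3 6 8) = [10, 0, 2, 6, 14, 5, 8, 7, 3, 9, 11, 4, 12, 13, 1]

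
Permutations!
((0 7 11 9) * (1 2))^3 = (0 9 11 7)(1 2) = [9, 2, 1, 3, 4, 5, 6, 0, 8, 11, 10, 7]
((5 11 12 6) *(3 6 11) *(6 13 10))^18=(3 6 13 5 10)=[0, 1, 2, 6, 4, 10, 13, 7, 8, 9, 3, 11, 12, 5]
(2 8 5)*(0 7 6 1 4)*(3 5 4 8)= (0 7 6 1 8 4)(2 3 5)= [7, 8, 3, 5, 0, 2, 1, 6, 4]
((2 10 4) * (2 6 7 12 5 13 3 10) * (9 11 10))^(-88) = (3 11 4 7 5)(6 12 13 9 10) = [0, 1, 2, 11, 7, 3, 12, 5, 8, 10, 6, 4, 13, 9]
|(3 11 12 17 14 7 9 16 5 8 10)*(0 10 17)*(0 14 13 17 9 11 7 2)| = 8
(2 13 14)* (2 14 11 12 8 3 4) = (14)(2 13 11 12 8 3 4) = [0, 1, 13, 4, 2, 5, 6, 7, 3, 9, 10, 12, 8, 11, 14]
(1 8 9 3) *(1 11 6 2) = (1 8 9 3 11 6 2) = [0, 8, 1, 11, 4, 5, 2, 7, 9, 3, 10, 6]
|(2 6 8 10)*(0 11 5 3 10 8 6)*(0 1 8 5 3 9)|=9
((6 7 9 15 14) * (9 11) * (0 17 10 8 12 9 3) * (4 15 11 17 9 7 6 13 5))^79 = (0 3 11 9)(4 5 13 14 15)(7 12 8 10 17) = [3, 1, 2, 11, 5, 13, 6, 12, 10, 0, 17, 9, 8, 14, 15, 4, 16, 7]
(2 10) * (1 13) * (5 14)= (1 13)(2 10)(5 14)= [0, 13, 10, 3, 4, 14, 6, 7, 8, 9, 2, 11, 12, 1, 5]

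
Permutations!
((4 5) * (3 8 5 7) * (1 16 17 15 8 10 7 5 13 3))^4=(1 8 7 15 10 17 3 16 13)=[0, 8, 2, 16, 4, 5, 6, 15, 7, 9, 17, 11, 12, 1, 14, 10, 13, 3]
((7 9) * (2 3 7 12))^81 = (2 3 7 9 12) = [0, 1, 3, 7, 4, 5, 6, 9, 8, 12, 10, 11, 2]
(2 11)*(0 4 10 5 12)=(0 4 10 5 12)(2 11)=[4, 1, 11, 3, 10, 12, 6, 7, 8, 9, 5, 2, 0]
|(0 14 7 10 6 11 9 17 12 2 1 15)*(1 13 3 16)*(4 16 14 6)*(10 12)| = 30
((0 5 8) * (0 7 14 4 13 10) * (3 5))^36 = (14) = [0, 1, 2, 3, 4, 5, 6, 7, 8, 9, 10, 11, 12, 13, 14]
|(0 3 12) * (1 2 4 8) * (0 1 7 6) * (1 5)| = 10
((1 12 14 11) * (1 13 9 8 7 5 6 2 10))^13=(1 12 14 11 13 9 8 7 5 6 2 10)=[0, 12, 10, 3, 4, 6, 2, 5, 7, 8, 1, 13, 14, 9, 11]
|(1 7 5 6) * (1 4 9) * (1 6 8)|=12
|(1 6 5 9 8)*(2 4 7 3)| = |(1 6 5 9 8)(2 4 7 3)| = 20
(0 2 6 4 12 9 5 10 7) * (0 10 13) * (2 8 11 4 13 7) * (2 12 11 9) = [8, 1, 6, 3, 11, 7, 13, 10, 9, 5, 12, 4, 2, 0] = (0 8 9 5 7 10 12 2 6 13)(4 11)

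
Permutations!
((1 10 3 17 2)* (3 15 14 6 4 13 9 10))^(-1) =(1 2 17 3)(4 6 14 15 10 9 13) =[0, 2, 17, 1, 6, 5, 14, 7, 8, 13, 9, 11, 12, 4, 15, 10, 16, 3]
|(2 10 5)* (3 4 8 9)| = 12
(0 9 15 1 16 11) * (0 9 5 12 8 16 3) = [5, 3, 2, 0, 4, 12, 6, 7, 16, 15, 10, 9, 8, 13, 14, 1, 11] = (0 5 12 8 16 11 9 15 1 3)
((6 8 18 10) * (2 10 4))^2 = [0, 1, 6, 3, 10, 5, 18, 7, 4, 9, 8, 11, 12, 13, 14, 15, 16, 17, 2] = (2 6 18)(4 10 8)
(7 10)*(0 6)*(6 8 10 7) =(0 8 10 6) =[8, 1, 2, 3, 4, 5, 0, 7, 10, 9, 6]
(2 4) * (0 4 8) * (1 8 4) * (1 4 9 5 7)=(0 4 2 9 5 7 1 8)=[4, 8, 9, 3, 2, 7, 6, 1, 0, 5]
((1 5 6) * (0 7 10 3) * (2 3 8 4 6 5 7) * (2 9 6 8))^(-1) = (0 3 2 10 7 1 6 9)(4 8) = [3, 6, 10, 2, 8, 5, 9, 1, 4, 0, 7]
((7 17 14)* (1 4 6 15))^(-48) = (17) = [0, 1, 2, 3, 4, 5, 6, 7, 8, 9, 10, 11, 12, 13, 14, 15, 16, 17]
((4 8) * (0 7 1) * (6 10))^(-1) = [1, 7, 2, 3, 8, 5, 10, 0, 4, 9, 6] = (0 1 7)(4 8)(6 10)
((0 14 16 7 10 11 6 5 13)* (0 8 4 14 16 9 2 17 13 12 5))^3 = (0 10)(2 8 9 13 14 17 4)(5 12)(6 7)(11 16) = [10, 1, 8, 3, 2, 12, 7, 6, 9, 13, 0, 16, 5, 14, 17, 15, 11, 4]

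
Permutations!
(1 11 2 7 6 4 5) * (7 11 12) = (1 12 7 6 4 5)(2 11) = [0, 12, 11, 3, 5, 1, 4, 6, 8, 9, 10, 2, 7]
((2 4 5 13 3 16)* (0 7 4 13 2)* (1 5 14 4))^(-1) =[16, 7, 5, 13, 14, 1, 6, 0, 8, 9, 10, 11, 12, 2, 4, 15, 3] =(0 16 3 13 2 5 1 7)(4 14)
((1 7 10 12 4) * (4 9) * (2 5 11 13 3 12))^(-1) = [0, 4, 10, 13, 9, 2, 6, 1, 8, 12, 7, 5, 3, 11] = (1 4 9 12 3 13 11 5 2 10 7)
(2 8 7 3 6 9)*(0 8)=[8, 1, 0, 6, 4, 5, 9, 3, 7, 2]=(0 8 7 3 6 9 2)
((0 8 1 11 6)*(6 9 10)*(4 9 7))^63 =(11) =[0, 1, 2, 3, 4, 5, 6, 7, 8, 9, 10, 11]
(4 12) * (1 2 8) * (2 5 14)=(1 5 14 2 8)(4 12)=[0, 5, 8, 3, 12, 14, 6, 7, 1, 9, 10, 11, 4, 13, 2]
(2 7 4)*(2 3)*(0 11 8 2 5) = (0 11 8 2 7 4 3 5) = [11, 1, 7, 5, 3, 0, 6, 4, 2, 9, 10, 8]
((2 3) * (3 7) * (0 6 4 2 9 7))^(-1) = (0 2 4 6)(3 7 9) = [2, 1, 4, 7, 6, 5, 0, 9, 8, 3]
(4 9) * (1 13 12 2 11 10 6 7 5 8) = (1 13 12 2 11 10 6 7 5 8)(4 9) = [0, 13, 11, 3, 9, 8, 7, 5, 1, 4, 6, 10, 2, 12]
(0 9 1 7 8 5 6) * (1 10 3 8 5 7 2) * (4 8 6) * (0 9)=(1 2)(3 6 9 10)(4 8 7 5)=[0, 2, 1, 6, 8, 4, 9, 5, 7, 10, 3]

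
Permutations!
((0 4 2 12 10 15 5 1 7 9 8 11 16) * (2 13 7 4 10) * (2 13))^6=[2, 9, 11, 3, 8, 7, 6, 10, 5, 15, 12, 1, 16, 0, 14, 13, 4]=(0 2 11 1 9 15 13)(4 8 5 7 10 12 16)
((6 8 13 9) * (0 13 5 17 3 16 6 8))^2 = (0 9 5 3 6 13 8 17 16) = [9, 1, 2, 6, 4, 3, 13, 7, 17, 5, 10, 11, 12, 8, 14, 15, 0, 16]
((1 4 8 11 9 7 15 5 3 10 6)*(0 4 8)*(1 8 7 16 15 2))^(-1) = (0 4)(1 2 7)(3 5 15 16 9 11 8 6 10) = [4, 2, 7, 5, 0, 15, 10, 1, 6, 11, 3, 8, 12, 13, 14, 16, 9]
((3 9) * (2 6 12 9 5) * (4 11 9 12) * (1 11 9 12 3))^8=(1 9 4 6 2 5 3 12 11)=[0, 9, 5, 12, 6, 3, 2, 7, 8, 4, 10, 1, 11]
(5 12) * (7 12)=(5 7 12)=[0, 1, 2, 3, 4, 7, 6, 12, 8, 9, 10, 11, 5]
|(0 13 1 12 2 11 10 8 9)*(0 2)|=20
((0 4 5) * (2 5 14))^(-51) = (0 5 2 14 4) = [5, 1, 14, 3, 0, 2, 6, 7, 8, 9, 10, 11, 12, 13, 4]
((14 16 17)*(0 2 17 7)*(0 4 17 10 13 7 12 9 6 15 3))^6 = [17, 1, 14, 4, 6, 5, 13, 9, 8, 10, 16, 11, 2, 12, 3, 7, 0, 15] = (0 17 15 7 9 10 16)(2 14 3 4 6 13 12)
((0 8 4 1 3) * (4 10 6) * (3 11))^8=(11)=[0, 1, 2, 3, 4, 5, 6, 7, 8, 9, 10, 11]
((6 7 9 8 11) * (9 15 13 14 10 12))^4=(6 14 8 15 12)(7 10 11 13 9)=[0, 1, 2, 3, 4, 5, 14, 10, 15, 7, 11, 13, 6, 9, 8, 12]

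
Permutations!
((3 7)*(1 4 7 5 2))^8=[0, 7, 4, 2, 3, 1, 6, 5]=(1 7 5)(2 4 3)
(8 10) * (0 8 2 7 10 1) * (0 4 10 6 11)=(0 8 1 4 10 2 7 6 11)=[8, 4, 7, 3, 10, 5, 11, 6, 1, 9, 2, 0]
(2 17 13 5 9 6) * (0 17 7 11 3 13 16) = [17, 1, 7, 13, 4, 9, 2, 11, 8, 6, 10, 3, 12, 5, 14, 15, 0, 16] = (0 17 16)(2 7 11 3 13 5 9 6)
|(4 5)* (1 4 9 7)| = |(1 4 5 9 7)| = 5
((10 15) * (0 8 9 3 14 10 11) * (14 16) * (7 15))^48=(0 15 10 16 9)(3 8 11 7 14)=[15, 1, 2, 8, 4, 5, 6, 14, 11, 0, 16, 7, 12, 13, 3, 10, 9]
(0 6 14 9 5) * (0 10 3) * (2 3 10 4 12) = [6, 1, 3, 0, 12, 4, 14, 7, 8, 5, 10, 11, 2, 13, 9] = (0 6 14 9 5 4 12 2 3)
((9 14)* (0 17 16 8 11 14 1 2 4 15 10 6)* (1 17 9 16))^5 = [4, 6, 0, 3, 9, 5, 2, 7, 11, 15, 1, 14, 12, 13, 16, 17, 8, 10] = (0 4 9 15 17 10 1 6 2)(8 11 14 16)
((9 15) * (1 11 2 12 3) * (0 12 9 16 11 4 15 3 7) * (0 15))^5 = (0 11 4 16 1 15 3 7 9 12 2) = [11, 15, 0, 7, 16, 5, 6, 9, 8, 12, 10, 4, 2, 13, 14, 3, 1]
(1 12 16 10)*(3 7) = (1 12 16 10)(3 7) = [0, 12, 2, 7, 4, 5, 6, 3, 8, 9, 1, 11, 16, 13, 14, 15, 10]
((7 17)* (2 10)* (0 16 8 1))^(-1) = [1, 8, 10, 3, 4, 5, 6, 17, 16, 9, 2, 11, 12, 13, 14, 15, 0, 7] = (0 1 8 16)(2 10)(7 17)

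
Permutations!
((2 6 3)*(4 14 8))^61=[0, 1, 6, 2, 14, 5, 3, 7, 4, 9, 10, 11, 12, 13, 8]=(2 6 3)(4 14 8)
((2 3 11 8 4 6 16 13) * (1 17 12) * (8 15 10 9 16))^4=(1 17 12)(2 10)(3 9)(4 6 8)(11 16)(13 15)=[0, 17, 10, 9, 6, 5, 8, 7, 4, 3, 2, 16, 1, 15, 14, 13, 11, 12]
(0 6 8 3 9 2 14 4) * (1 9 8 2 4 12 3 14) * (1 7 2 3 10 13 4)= (0 6 3 8 14 12 10 13 4)(1 9)(2 7)= [6, 9, 7, 8, 0, 5, 3, 2, 14, 1, 13, 11, 10, 4, 12]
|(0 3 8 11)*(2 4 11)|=|(0 3 8 2 4 11)|=6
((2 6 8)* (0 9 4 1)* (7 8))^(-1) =(0 1 4 9)(2 8 7 6) =[1, 4, 8, 3, 9, 5, 2, 6, 7, 0]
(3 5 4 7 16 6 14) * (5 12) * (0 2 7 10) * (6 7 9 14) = (0 2 9 14 3 12 5 4 10)(7 16) = [2, 1, 9, 12, 10, 4, 6, 16, 8, 14, 0, 11, 5, 13, 3, 15, 7]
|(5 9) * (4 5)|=|(4 5 9)|=3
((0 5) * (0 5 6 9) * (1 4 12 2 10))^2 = [9, 12, 1, 3, 2, 5, 0, 7, 8, 6, 4, 11, 10] = (0 9 6)(1 12 10 4 2)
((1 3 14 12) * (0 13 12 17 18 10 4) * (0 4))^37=[13, 3, 2, 14, 4, 5, 6, 7, 8, 9, 0, 11, 1, 12, 17, 15, 16, 18, 10]=(0 13 12 1 3 14 17 18 10)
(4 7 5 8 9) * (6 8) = [0, 1, 2, 3, 7, 6, 8, 5, 9, 4] = (4 7 5 6 8 9)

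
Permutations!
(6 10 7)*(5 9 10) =(5 9 10 7 6) =[0, 1, 2, 3, 4, 9, 5, 6, 8, 10, 7]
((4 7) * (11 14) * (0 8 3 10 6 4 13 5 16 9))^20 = [16, 1, 2, 0, 10, 7, 3, 6, 9, 5, 8, 11, 12, 4, 14, 15, 13] = (0 16 13 4 10 8 9 5 7 6 3)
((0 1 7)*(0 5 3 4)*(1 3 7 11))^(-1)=[4, 11, 2, 0, 3, 7, 6, 5, 8, 9, 10, 1]=(0 4 3)(1 11)(5 7)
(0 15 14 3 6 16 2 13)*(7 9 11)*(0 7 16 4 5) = (0 15 14 3 6 4 5)(2 13 7 9 11 16) = [15, 1, 13, 6, 5, 0, 4, 9, 8, 11, 10, 16, 12, 7, 3, 14, 2]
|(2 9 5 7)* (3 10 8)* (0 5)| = |(0 5 7 2 9)(3 10 8)| = 15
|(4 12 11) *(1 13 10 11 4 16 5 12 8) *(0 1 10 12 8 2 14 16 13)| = |(0 1)(2 14 16 5 8 10 11 13 12 4)| = 10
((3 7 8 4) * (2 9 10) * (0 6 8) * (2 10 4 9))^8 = (10)(0 6 8 9 4 3 7) = [6, 1, 2, 7, 3, 5, 8, 0, 9, 4, 10]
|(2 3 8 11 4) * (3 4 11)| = 2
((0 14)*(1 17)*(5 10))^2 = (17) = [0, 1, 2, 3, 4, 5, 6, 7, 8, 9, 10, 11, 12, 13, 14, 15, 16, 17]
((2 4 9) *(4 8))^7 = [0, 1, 9, 3, 8, 5, 6, 7, 2, 4] = (2 9 4 8)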